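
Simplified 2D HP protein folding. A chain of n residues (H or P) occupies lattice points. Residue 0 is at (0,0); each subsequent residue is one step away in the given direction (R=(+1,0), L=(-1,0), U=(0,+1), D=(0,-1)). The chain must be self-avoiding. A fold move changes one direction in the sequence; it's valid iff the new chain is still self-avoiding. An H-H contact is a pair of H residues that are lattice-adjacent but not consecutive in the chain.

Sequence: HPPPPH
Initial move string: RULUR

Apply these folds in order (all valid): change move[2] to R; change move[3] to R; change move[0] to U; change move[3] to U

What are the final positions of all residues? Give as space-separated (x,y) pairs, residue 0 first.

Initial moves: RULUR
Fold: move[2]->R => RURUR (positions: [(0, 0), (1, 0), (1, 1), (2, 1), (2, 2), (3, 2)])
Fold: move[3]->R => RURRR (positions: [(0, 0), (1, 0), (1, 1), (2, 1), (3, 1), (4, 1)])
Fold: move[0]->U => UURRR (positions: [(0, 0), (0, 1), (0, 2), (1, 2), (2, 2), (3, 2)])
Fold: move[3]->U => UURUR (positions: [(0, 0), (0, 1), (0, 2), (1, 2), (1, 3), (2, 3)])

Answer: (0,0) (0,1) (0,2) (1,2) (1,3) (2,3)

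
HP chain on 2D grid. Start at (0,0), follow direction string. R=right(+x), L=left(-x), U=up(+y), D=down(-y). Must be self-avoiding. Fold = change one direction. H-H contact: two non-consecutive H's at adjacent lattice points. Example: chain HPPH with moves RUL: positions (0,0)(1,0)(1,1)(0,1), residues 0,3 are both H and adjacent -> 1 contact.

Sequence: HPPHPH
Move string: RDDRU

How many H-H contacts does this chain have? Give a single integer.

Positions: [(0, 0), (1, 0), (1, -1), (1, -2), (2, -2), (2, -1)]
No H-H contacts found.

Answer: 0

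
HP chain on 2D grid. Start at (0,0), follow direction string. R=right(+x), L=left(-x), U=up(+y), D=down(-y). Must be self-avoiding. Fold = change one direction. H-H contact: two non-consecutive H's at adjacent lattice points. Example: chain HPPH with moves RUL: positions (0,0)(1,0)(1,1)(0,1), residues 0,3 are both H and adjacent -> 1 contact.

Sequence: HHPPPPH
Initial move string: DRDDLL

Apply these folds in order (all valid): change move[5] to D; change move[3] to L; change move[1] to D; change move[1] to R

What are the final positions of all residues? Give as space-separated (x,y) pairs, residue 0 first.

Answer: (0,0) (0,-1) (1,-1) (1,-2) (0,-2) (-1,-2) (-1,-3)

Derivation:
Initial moves: DRDDLL
Fold: move[5]->D => DRDDLD (positions: [(0, 0), (0, -1), (1, -1), (1, -2), (1, -3), (0, -3), (0, -4)])
Fold: move[3]->L => DRDLLD (positions: [(0, 0), (0, -1), (1, -1), (1, -2), (0, -2), (-1, -2), (-1, -3)])
Fold: move[1]->D => DDDLLD (positions: [(0, 0), (0, -1), (0, -2), (0, -3), (-1, -3), (-2, -3), (-2, -4)])
Fold: move[1]->R => DRDLLD (positions: [(0, 0), (0, -1), (1, -1), (1, -2), (0, -2), (-1, -2), (-1, -3)])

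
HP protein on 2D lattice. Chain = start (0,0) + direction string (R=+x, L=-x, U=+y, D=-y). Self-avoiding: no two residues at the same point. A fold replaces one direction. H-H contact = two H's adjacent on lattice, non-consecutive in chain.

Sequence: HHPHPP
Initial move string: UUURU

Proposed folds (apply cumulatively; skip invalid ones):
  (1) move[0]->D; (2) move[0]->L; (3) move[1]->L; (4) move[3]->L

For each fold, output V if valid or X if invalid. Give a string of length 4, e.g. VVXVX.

Answer: XVVV

Derivation:
Initial: UUURU -> [(0, 0), (0, 1), (0, 2), (0, 3), (1, 3), (1, 4)]
Fold 1: move[0]->D => DUURU INVALID (collision), skipped
Fold 2: move[0]->L => LUURU VALID
Fold 3: move[1]->L => LLURU VALID
Fold 4: move[3]->L => LLULU VALID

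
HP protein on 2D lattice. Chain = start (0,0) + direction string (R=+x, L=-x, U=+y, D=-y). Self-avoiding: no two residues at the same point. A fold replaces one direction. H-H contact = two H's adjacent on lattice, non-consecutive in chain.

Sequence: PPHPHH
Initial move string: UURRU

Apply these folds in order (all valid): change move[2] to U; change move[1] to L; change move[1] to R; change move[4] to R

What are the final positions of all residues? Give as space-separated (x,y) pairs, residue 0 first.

Initial moves: UURRU
Fold: move[2]->U => UUURU (positions: [(0, 0), (0, 1), (0, 2), (0, 3), (1, 3), (1, 4)])
Fold: move[1]->L => ULURU (positions: [(0, 0), (0, 1), (-1, 1), (-1, 2), (0, 2), (0, 3)])
Fold: move[1]->R => URURU (positions: [(0, 0), (0, 1), (1, 1), (1, 2), (2, 2), (2, 3)])
Fold: move[4]->R => URURR (positions: [(0, 0), (0, 1), (1, 1), (1, 2), (2, 2), (3, 2)])

Answer: (0,0) (0,1) (1,1) (1,2) (2,2) (3,2)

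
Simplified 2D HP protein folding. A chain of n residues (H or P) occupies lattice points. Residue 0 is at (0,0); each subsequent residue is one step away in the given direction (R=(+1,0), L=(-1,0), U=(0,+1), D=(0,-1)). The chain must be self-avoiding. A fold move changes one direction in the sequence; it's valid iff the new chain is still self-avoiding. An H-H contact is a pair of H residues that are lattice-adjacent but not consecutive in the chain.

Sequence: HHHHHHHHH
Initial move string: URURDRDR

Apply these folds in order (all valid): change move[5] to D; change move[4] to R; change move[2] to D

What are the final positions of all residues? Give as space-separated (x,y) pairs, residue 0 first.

Answer: (0,0) (0,1) (1,1) (1,0) (2,0) (3,0) (3,-1) (3,-2) (4,-2)

Derivation:
Initial moves: URURDRDR
Fold: move[5]->D => URURDDDR (positions: [(0, 0), (0, 1), (1, 1), (1, 2), (2, 2), (2, 1), (2, 0), (2, -1), (3, -1)])
Fold: move[4]->R => URURRDDR (positions: [(0, 0), (0, 1), (1, 1), (1, 2), (2, 2), (3, 2), (3, 1), (3, 0), (4, 0)])
Fold: move[2]->D => URDRRDDR (positions: [(0, 0), (0, 1), (1, 1), (1, 0), (2, 0), (3, 0), (3, -1), (3, -2), (4, -2)])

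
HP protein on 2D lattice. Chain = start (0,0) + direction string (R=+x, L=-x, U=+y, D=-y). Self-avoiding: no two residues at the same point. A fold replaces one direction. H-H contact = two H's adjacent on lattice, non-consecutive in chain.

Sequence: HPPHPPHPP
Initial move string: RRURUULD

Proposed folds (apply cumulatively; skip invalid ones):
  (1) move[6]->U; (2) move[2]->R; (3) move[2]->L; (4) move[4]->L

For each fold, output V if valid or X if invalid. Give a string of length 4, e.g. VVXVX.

Answer: XVXX

Derivation:
Initial: RRURUULD -> [(0, 0), (1, 0), (2, 0), (2, 1), (3, 1), (3, 2), (3, 3), (2, 3), (2, 2)]
Fold 1: move[6]->U => RRURUUUD INVALID (collision), skipped
Fold 2: move[2]->R => RRRRUULD VALID
Fold 3: move[2]->L => RRLRUULD INVALID (collision), skipped
Fold 4: move[4]->L => RRRRLULD INVALID (collision), skipped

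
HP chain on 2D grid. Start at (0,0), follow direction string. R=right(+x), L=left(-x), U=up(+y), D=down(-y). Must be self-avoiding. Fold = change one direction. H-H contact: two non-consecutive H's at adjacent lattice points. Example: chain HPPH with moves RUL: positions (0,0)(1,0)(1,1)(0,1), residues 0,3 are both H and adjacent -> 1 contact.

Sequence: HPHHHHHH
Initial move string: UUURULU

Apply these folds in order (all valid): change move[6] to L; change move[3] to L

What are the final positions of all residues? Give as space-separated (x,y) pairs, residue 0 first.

Initial moves: UUURULU
Fold: move[6]->L => UUURULL (positions: [(0, 0), (0, 1), (0, 2), (0, 3), (1, 3), (1, 4), (0, 4), (-1, 4)])
Fold: move[3]->L => UUULULL (positions: [(0, 0), (0, 1), (0, 2), (0, 3), (-1, 3), (-1, 4), (-2, 4), (-3, 4)])

Answer: (0,0) (0,1) (0,2) (0,3) (-1,3) (-1,4) (-2,4) (-3,4)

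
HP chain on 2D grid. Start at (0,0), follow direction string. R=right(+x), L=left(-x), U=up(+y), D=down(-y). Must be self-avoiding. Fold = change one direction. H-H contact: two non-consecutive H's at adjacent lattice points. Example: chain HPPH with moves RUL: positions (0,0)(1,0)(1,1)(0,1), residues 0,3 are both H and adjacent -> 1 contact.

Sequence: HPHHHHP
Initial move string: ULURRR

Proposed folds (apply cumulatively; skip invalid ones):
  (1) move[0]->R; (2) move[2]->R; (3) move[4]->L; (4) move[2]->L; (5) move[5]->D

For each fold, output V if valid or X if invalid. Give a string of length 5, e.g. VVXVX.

Answer: XXXXV

Derivation:
Initial: ULURRR -> [(0, 0), (0, 1), (-1, 1), (-1, 2), (0, 2), (1, 2), (2, 2)]
Fold 1: move[0]->R => RLURRR INVALID (collision), skipped
Fold 2: move[2]->R => ULRRRR INVALID (collision), skipped
Fold 3: move[4]->L => ULURLR INVALID (collision), skipped
Fold 4: move[2]->L => ULLRRR INVALID (collision), skipped
Fold 5: move[5]->D => ULURRD VALID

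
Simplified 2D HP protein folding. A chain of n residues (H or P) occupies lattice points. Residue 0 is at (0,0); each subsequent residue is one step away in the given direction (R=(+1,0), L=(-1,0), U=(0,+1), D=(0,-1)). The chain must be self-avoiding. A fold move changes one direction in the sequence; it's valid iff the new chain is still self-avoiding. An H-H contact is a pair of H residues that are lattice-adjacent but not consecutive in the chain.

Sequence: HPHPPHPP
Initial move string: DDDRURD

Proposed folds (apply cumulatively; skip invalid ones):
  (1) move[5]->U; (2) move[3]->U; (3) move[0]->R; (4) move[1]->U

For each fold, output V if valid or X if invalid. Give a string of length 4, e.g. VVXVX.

Answer: XXVX

Derivation:
Initial: DDDRURD -> [(0, 0), (0, -1), (0, -2), (0, -3), (1, -3), (1, -2), (2, -2), (2, -3)]
Fold 1: move[5]->U => DDDRUUD INVALID (collision), skipped
Fold 2: move[3]->U => DDDUURD INVALID (collision), skipped
Fold 3: move[0]->R => RDDRURD VALID
Fold 4: move[1]->U => RUDRURD INVALID (collision), skipped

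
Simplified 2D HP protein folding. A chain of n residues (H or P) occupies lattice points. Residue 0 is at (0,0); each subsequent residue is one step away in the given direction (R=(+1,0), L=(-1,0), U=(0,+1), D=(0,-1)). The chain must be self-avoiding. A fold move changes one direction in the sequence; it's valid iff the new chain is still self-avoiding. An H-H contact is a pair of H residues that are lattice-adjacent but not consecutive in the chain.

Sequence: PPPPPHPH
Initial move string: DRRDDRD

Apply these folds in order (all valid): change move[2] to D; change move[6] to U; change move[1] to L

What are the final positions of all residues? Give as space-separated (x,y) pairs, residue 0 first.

Answer: (0,0) (0,-1) (-1,-1) (-1,-2) (-1,-3) (-1,-4) (0,-4) (0,-3)

Derivation:
Initial moves: DRRDDRD
Fold: move[2]->D => DRDDDRD (positions: [(0, 0), (0, -1), (1, -1), (1, -2), (1, -3), (1, -4), (2, -4), (2, -5)])
Fold: move[6]->U => DRDDDRU (positions: [(0, 0), (0, -1), (1, -1), (1, -2), (1, -3), (1, -4), (2, -4), (2, -3)])
Fold: move[1]->L => DLDDDRU (positions: [(0, 0), (0, -1), (-1, -1), (-1, -2), (-1, -3), (-1, -4), (0, -4), (0, -3)])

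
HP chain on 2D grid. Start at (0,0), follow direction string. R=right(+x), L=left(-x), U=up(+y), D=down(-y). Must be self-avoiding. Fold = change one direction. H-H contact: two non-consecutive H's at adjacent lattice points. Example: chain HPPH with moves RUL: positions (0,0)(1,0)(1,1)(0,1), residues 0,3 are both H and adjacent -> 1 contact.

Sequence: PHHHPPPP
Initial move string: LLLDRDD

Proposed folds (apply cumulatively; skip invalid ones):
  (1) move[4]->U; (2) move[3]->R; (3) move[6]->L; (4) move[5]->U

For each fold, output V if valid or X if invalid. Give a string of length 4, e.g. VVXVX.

Initial: LLLDRDD -> [(0, 0), (-1, 0), (-2, 0), (-3, 0), (-3, -1), (-2, -1), (-2, -2), (-2, -3)]
Fold 1: move[4]->U => LLLDUDD INVALID (collision), skipped
Fold 2: move[3]->R => LLLRRDD INVALID (collision), skipped
Fold 3: move[6]->L => LLLDRDL VALID
Fold 4: move[5]->U => LLLDRUL INVALID (collision), skipped

Answer: XXVX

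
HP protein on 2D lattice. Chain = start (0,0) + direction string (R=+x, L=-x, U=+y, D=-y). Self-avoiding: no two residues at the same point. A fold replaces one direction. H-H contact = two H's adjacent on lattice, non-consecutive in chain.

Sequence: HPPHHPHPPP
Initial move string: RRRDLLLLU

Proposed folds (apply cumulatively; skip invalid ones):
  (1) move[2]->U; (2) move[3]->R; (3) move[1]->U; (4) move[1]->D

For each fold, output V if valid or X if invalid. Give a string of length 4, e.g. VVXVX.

Answer: XXXV

Derivation:
Initial: RRRDLLLLU -> [(0, 0), (1, 0), (2, 0), (3, 0), (3, -1), (2, -1), (1, -1), (0, -1), (-1, -1), (-1, 0)]
Fold 1: move[2]->U => RRUDLLLLU INVALID (collision), skipped
Fold 2: move[3]->R => RRRRLLLLU INVALID (collision), skipped
Fold 3: move[1]->U => RURDLLLLU INVALID (collision), skipped
Fold 4: move[1]->D => RDRDLLLLU VALID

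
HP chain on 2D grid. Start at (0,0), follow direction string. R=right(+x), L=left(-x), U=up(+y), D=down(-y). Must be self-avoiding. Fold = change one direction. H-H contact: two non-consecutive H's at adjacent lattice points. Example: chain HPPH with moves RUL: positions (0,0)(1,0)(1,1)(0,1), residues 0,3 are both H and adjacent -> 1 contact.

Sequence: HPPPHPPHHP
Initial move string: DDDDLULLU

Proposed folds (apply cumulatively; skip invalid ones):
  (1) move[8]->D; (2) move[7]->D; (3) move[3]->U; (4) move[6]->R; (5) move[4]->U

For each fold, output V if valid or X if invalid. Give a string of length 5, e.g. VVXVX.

Initial: DDDDLULLU -> [(0, 0), (0, -1), (0, -2), (0, -3), (0, -4), (-1, -4), (-1, -3), (-2, -3), (-3, -3), (-3, -2)]
Fold 1: move[8]->D => DDDDLULLD VALID
Fold 2: move[7]->D => DDDDLULDD VALID
Fold 3: move[3]->U => DDDULULDD INVALID (collision), skipped
Fold 4: move[6]->R => DDDDLURDD INVALID (collision), skipped
Fold 5: move[4]->U => DDDDUULDD INVALID (collision), skipped

Answer: VVXXX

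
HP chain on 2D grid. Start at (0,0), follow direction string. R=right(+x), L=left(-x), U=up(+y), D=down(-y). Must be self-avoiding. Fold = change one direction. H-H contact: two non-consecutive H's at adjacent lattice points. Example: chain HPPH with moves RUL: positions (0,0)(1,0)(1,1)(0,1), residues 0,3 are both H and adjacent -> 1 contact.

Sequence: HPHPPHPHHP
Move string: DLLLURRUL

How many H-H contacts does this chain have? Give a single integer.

Positions: [(0, 0), (0, -1), (-1, -1), (-2, -1), (-3, -1), (-3, 0), (-2, 0), (-1, 0), (-1, 1), (-2, 1)]
H-H contact: residue 0 @(0,0) - residue 7 @(-1, 0)
H-H contact: residue 2 @(-1,-1) - residue 7 @(-1, 0)

Answer: 2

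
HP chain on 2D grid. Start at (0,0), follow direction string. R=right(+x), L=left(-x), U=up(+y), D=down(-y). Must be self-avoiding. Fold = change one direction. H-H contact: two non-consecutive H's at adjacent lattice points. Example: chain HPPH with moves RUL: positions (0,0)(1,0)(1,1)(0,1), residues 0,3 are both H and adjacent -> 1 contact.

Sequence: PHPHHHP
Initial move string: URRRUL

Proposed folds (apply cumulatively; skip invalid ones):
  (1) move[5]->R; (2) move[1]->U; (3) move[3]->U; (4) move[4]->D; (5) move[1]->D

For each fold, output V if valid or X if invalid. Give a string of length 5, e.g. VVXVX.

Initial: URRRUL -> [(0, 0), (0, 1), (1, 1), (2, 1), (3, 1), (3, 2), (2, 2)]
Fold 1: move[5]->R => URRRUR VALID
Fold 2: move[1]->U => UURRUR VALID
Fold 3: move[3]->U => UURUUR VALID
Fold 4: move[4]->D => UURUDR INVALID (collision), skipped
Fold 5: move[1]->D => UDRUUR INVALID (collision), skipped

Answer: VVVXX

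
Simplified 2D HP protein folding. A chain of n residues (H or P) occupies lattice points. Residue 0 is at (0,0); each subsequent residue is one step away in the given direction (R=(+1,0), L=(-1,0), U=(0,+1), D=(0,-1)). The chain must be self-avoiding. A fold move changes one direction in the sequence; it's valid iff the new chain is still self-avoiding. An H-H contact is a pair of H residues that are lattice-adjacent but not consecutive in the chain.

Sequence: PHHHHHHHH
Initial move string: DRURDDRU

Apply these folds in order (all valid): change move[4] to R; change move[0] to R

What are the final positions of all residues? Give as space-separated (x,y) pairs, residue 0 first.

Answer: (0,0) (1,0) (2,0) (2,1) (3,1) (4,1) (4,0) (5,0) (5,1)

Derivation:
Initial moves: DRURDDRU
Fold: move[4]->R => DRURRDRU (positions: [(0, 0), (0, -1), (1, -1), (1, 0), (2, 0), (3, 0), (3, -1), (4, -1), (4, 0)])
Fold: move[0]->R => RRURRDRU (positions: [(0, 0), (1, 0), (2, 0), (2, 1), (3, 1), (4, 1), (4, 0), (5, 0), (5, 1)])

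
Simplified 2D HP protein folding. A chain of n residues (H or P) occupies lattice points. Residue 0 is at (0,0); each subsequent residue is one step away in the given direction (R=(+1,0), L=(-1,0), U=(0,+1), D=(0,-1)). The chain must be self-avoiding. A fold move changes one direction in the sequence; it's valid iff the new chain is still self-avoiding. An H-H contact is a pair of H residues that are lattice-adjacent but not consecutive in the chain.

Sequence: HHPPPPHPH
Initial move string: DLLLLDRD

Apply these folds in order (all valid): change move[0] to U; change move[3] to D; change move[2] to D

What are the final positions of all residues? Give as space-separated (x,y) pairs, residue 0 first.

Answer: (0,0) (0,1) (-1,1) (-1,0) (-1,-1) (-2,-1) (-2,-2) (-1,-2) (-1,-3)

Derivation:
Initial moves: DLLLLDRD
Fold: move[0]->U => ULLLLDRD (positions: [(0, 0), (0, 1), (-1, 1), (-2, 1), (-3, 1), (-4, 1), (-4, 0), (-3, 0), (-3, -1)])
Fold: move[3]->D => ULLDLDRD (positions: [(0, 0), (0, 1), (-1, 1), (-2, 1), (-2, 0), (-3, 0), (-3, -1), (-2, -1), (-2, -2)])
Fold: move[2]->D => ULDDLDRD (positions: [(0, 0), (0, 1), (-1, 1), (-1, 0), (-1, -1), (-2, -1), (-2, -2), (-1, -2), (-1, -3)])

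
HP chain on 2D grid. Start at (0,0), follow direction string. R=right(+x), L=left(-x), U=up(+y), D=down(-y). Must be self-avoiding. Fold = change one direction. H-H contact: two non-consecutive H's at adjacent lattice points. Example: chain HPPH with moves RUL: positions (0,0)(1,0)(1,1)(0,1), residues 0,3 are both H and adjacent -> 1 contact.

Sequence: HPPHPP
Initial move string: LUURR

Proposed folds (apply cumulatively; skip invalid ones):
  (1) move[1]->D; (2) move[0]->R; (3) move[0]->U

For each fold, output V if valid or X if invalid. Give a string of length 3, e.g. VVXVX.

Initial: LUURR -> [(0, 0), (-1, 0), (-1, 1), (-1, 2), (0, 2), (1, 2)]
Fold 1: move[1]->D => LDURR INVALID (collision), skipped
Fold 2: move[0]->R => RUURR VALID
Fold 3: move[0]->U => UUURR VALID

Answer: XVV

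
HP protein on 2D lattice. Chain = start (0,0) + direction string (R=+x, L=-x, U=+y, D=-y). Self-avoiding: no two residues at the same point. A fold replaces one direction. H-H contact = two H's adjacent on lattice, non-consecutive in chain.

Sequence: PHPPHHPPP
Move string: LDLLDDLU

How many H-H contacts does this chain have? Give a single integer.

Positions: [(0, 0), (-1, 0), (-1, -1), (-2, -1), (-3, -1), (-3, -2), (-3, -3), (-4, -3), (-4, -2)]
No H-H contacts found.

Answer: 0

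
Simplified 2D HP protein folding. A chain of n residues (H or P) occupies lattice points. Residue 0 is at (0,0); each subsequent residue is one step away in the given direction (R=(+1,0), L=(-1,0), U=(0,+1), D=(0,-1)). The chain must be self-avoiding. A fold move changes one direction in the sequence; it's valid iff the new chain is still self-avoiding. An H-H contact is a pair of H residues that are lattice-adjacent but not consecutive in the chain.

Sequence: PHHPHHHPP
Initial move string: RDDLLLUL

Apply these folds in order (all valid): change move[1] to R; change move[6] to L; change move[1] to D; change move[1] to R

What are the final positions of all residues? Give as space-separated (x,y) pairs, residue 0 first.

Answer: (0,0) (1,0) (2,0) (2,-1) (1,-1) (0,-1) (-1,-1) (-2,-1) (-3,-1)

Derivation:
Initial moves: RDDLLLUL
Fold: move[1]->R => RRDLLLUL (positions: [(0, 0), (1, 0), (2, 0), (2, -1), (1, -1), (0, -1), (-1, -1), (-1, 0), (-2, 0)])
Fold: move[6]->L => RRDLLLLL (positions: [(0, 0), (1, 0), (2, 0), (2, -1), (1, -1), (0, -1), (-1, -1), (-2, -1), (-3, -1)])
Fold: move[1]->D => RDDLLLLL (positions: [(0, 0), (1, 0), (1, -1), (1, -2), (0, -2), (-1, -2), (-2, -2), (-3, -2), (-4, -2)])
Fold: move[1]->R => RRDLLLLL (positions: [(0, 0), (1, 0), (2, 0), (2, -1), (1, -1), (0, -1), (-1, -1), (-2, -1), (-3, -1)])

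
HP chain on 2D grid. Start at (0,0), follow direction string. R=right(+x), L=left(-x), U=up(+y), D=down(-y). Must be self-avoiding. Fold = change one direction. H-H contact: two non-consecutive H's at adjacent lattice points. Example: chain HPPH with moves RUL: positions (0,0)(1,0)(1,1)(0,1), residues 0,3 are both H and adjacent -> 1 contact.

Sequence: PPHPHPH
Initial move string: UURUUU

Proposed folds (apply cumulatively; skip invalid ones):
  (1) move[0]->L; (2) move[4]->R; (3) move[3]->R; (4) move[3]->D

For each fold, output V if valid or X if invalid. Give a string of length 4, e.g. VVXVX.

Initial: UURUUU -> [(0, 0), (0, 1), (0, 2), (1, 2), (1, 3), (1, 4), (1, 5)]
Fold 1: move[0]->L => LURUUU VALID
Fold 2: move[4]->R => LURURU VALID
Fold 3: move[3]->R => LURRRU VALID
Fold 4: move[3]->D => LURDRU INVALID (collision), skipped

Answer: VVVX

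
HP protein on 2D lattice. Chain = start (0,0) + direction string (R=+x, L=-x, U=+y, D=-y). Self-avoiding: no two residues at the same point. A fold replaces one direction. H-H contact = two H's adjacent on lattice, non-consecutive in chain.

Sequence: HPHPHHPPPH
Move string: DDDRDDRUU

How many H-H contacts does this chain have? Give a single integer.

Answer: 1

Derivation:
Positions: [(0, 0), (0, -1), (0, -2), (0, -3), (1, -3), (1, -4), (1, -5), (2, -5), (2, -4), (2, -3)]
H-H contact: residue 4 @(1,-3) - residue 9 @(2, -3)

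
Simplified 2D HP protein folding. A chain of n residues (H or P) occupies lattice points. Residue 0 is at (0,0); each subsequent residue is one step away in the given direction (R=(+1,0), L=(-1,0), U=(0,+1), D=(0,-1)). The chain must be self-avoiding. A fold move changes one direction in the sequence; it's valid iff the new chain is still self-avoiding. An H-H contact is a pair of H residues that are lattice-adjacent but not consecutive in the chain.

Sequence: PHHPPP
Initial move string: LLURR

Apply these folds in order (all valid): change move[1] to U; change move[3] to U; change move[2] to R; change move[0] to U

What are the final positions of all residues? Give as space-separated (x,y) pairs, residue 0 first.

Initial moves: LLURR
Fold: move[1]->U => LUURR (positions: [(0, 0), (-1, 0), (-1, 1), (-1, 2), (0, 2), (1, 2)])
Fold: move[3]->U => LUUUR (positions: [(0, 0), (-1, 0), (-1, 1), (-1, 2), (-1, 3), (0, 3)])
Fold: move[2]->R => LURUR (positions: [(0, 0), (-1, 0), (-1, 1), (0, 1), (0, 2), (1, 2)])
Fold: move[0]->U => UURUR (positions: [(0, 0), (0, 1), (0, 2), (1, 2), (1, 3), (2, 3)])

Answer: (0,0) (0,1) (0,2) (1,2) (1,3) (2,3)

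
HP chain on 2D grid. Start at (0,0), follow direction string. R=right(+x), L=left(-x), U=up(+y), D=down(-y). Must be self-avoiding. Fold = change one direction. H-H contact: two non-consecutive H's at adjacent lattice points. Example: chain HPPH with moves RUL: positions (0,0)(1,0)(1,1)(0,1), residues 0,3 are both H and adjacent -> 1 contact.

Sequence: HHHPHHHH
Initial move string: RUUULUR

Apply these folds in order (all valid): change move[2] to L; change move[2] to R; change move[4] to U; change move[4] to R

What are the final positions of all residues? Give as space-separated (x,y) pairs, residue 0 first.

Initial moves: RUUULUR
Fold: move[2]->L => RULULUR (positions: [(0, 0), (1, 0), (1, 1), (0, 1), (0, 2), (-1, 2), (-1, 3), (0, 3)])
Fold: move[2]->R => RURULUR (positions: [(0, 0), (1, 0), (1, 1), (2, 1), (2, 2), (1, 2), (1, 3), (2, 3)])
Fold: move[4]->U => RURUUUR (positions: [(0, 0), (1, 0), (1, 1), (2, 1), (2, 2), (2, 3), (2, 4), (3, 4)])
Fold: move[4]->R => RURURUR (positions: [(0, 0), (1, 0), (1, 1), (2, 1), (2, 2), (3, 2), (3, 3), (4, 3)])

Answer: (0,0) (1,0) (1,1) (2,1) (2,2) (3,2) (3,3) (4,3)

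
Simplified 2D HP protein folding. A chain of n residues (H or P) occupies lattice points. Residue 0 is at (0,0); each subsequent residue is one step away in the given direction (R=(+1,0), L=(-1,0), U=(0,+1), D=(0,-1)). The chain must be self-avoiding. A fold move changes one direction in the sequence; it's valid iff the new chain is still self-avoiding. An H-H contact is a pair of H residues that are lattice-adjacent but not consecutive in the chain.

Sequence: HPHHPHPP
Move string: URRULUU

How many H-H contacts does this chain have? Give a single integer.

Positions: [(0, 0), (0, 1), (1, 1), (2, 1), (2, 2), (1, 2), (1, 3), (1, 4)]
H-H contact: residue 2 @(1,1) - residue 5 @(1, 2)

Answer: 1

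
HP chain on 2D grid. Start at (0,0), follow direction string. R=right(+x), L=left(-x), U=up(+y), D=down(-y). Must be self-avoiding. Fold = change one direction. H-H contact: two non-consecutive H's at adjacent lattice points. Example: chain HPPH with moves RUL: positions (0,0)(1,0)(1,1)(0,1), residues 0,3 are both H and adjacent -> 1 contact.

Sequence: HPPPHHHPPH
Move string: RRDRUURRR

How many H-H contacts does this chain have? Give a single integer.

Positions: [(0, 0), (1, 0), (2, 0), (2, -1), (3, -1), (3, 0), (3, 1), (4, 1), (5, 1), (6, 1)]
No H-H contacts found.

Answer: 0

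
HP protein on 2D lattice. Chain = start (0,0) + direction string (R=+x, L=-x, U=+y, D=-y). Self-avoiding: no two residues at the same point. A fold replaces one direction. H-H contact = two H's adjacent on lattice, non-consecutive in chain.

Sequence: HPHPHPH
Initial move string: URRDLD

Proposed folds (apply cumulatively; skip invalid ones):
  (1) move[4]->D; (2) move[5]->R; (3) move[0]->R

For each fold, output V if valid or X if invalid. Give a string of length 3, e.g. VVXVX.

Initial: URRDLD -> [(0, 0), (0, 1), (1, 1), (2, 1), (2, 0), (1, 0), (1, -1)]
Fold 1: move[4]->D => URRDDD VALID
Fold 2: move[5]->R => URRDDR VALID
Fold 3: move[0]->R => RRRDDR VALID

Answer: VVV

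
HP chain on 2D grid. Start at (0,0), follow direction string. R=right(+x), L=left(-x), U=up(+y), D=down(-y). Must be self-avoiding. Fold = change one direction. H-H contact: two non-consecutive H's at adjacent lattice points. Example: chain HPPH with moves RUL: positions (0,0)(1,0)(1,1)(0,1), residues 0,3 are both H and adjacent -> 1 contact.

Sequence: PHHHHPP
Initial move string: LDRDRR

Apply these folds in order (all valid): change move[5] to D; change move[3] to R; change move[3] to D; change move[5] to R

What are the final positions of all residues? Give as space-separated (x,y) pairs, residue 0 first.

Initial moves: LDRDRR
Fold: move[5]->D => LDRDRD (positions: [(0, 0), (-1, 0), (-1, -1), (0, -1), (0, -2), (1, -2), (1, -3)])
Fold: move[3]->R => LDRRRD (positions: [(0, 0), (-1, 0), (-1, -1), (0, -1), (1, -1), (2, -1), (2, -2)])
Fold: move[3]->D => LDRDRD (positions: [(0, 0), (-1, 0), (-1, -1), (0, -1), (0, -2), (1, -2), (1, -3)])
Fold: move[5]->R => LDRDRR (positions: [(0, 0), (-1, 0), (-1, -1), (0, -1), (0, -2), (1, -2), (2, -2)])

Answer: (0,0) (-1,0) (-1,-1) (0,-1) (0,-2) (1,-2) (2,-2)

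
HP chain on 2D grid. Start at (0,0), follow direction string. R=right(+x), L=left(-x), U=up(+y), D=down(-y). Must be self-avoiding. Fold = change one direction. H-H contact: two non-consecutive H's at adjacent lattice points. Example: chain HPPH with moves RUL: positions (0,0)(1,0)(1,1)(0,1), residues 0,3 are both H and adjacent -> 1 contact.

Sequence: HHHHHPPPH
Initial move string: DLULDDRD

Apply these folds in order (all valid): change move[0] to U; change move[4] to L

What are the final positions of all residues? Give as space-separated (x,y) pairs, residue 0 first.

Answer: (0,0) (0,1) (-1,1) (-1,2) (-2,2) (-3,2) (-3,1) (-2,1) (-2,0)

Derivation:
Initial moves: DLULDDRD
Fold: move[0]->U => ULULDDRD (positions: [(0, 0), (0, 1), (-1, 1), (-1, 2), (-2, 2), (-2, 1), (-2, 0), (-1, 0), (-1, -1)])
Fold: move[4]->L => ULULLDRD (positions: [(0, 0), (0, 1), (-1, 1), (-1, 2), (-2, 2), (-3, 2), (-3, 1), (-2, 1), (-2, 0)])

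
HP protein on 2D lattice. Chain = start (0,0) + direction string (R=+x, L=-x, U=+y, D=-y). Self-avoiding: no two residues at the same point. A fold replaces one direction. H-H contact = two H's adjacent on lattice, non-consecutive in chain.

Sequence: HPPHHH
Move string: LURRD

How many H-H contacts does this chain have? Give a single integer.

Positions: [(0, 0), (-1, 0), (-1, 1), (0, 1), (1, 1), (1, 0)]
H-H contact: residue 0 @(0,0) - residue 5 @(1, 0)
H-H contact: residue 0 @(0,0) - residue 3 @(0, 1)

Answer: 2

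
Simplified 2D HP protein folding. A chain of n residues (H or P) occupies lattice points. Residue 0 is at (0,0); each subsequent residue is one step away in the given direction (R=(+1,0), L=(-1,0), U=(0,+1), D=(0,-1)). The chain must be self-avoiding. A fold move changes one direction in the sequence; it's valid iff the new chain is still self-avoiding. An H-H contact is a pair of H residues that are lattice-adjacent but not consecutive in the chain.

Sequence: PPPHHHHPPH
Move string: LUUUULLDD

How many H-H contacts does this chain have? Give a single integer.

Positions: [(0, 0), (-1, 0), (-1, 1), (-1, 2), (-1, 3), (-1, 4), (-2, 4), (-3, 4), (-3, 3), (-3, 2)]
No H-H contacts found.

Answer: 0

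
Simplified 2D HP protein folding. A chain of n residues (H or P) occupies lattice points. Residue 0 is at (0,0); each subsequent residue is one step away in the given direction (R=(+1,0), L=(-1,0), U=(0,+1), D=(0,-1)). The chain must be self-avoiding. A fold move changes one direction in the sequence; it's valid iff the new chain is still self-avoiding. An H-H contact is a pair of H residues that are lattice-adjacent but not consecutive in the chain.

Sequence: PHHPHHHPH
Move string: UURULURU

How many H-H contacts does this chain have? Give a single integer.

Positions: [(0, 0), (0, 1), (0, 2), (1, 2), (1, 3), (0, 3), (0, 4), (1, 4), (1, 5)]
H-H contact: residue 2 @(0,2) - residue 5 @(0, 3)

Answer: 1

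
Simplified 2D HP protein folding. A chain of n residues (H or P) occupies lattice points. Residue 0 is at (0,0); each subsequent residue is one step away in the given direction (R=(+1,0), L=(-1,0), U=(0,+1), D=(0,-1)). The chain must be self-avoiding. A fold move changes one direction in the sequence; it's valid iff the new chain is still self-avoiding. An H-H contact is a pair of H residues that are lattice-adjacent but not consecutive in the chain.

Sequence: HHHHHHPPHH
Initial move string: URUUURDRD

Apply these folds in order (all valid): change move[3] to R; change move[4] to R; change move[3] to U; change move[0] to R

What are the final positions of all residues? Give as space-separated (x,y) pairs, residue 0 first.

Answer: (0,0) (1,0) (2,0) (2,1) (2,2) (3,2) (4,2) (4,1) (5,1) (5,0)

Derivation:
Initial moves: URUUURDRD
Fold: move[3]->R => URURURDRD (positions: [(0, 0), (0, 1), (1, 1), (1, 2), (2, 2), (2, 3), (3, 3), (3, 2), (4, 2), (4, 1)])
Fold: move[4]->R => URURRRDRD (positions: [(0, 0), (0, 1), (1, 1), (1, 2), (2, 2), (3, 2), (4, 2), (4, 1), (5, 1), (5, 0)])
Fold: move[3]->U => URUURRDRD (positions: [(0, 0), (0, 1), (1, 1), (1, 2), (1, 3), (2, 3), (3, 3), (3, 2), (4, 2), (4, 1)])
Fold: move[0]->R => RRUURRDRD (positions: [(0, 0), (1, 0), (2, 0), (2, 1), (2, 2), (3, 2), (4, 2), (4, 1), (5, 1), (5, 0)])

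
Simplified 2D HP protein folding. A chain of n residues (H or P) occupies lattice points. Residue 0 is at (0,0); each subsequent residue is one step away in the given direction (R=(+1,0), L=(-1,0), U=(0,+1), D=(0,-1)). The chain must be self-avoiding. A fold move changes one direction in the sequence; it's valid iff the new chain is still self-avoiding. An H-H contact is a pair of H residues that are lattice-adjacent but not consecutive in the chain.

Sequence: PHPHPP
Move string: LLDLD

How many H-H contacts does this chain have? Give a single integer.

Answer: 0

Derivation:
Positions: [(0, 0), (-1, 0), (-2, 0), (-2, -1), (-3, -1), (-3, -2)]
No H-H contacts found.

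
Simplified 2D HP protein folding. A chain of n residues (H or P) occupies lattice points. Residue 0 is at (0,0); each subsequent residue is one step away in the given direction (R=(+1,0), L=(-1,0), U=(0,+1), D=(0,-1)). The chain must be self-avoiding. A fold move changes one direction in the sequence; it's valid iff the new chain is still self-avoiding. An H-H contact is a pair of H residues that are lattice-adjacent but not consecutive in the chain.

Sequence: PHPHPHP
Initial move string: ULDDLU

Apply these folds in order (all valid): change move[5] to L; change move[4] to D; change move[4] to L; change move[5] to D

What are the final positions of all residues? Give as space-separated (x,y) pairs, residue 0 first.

Initial moves: ULDDLU
Fold: move[5]->L => ULDDLL (positions: [(0, 0), (0, 1), (-1, 1), (-1, 0), (-1, -1), (-2, -1), (-3, -1)])
Fold: move[4]->D => ULDDDL (positions: [(0, 0), (0, 1), (-1, 1), (-1, 0), (-1, -1), (-1, -2), (-2, -2)])
Fold: move[4]->L => ULDDLL (positions: [(0, 0), (0, 1), (-1, 1), (-1, 0), (-1, -1), (-2, -1), (-3, -1)])
Fold: move[5]->D => ULDDLD (positions: [(0, 0), (0, 1), (-1, 1), (-1, 0), (-1, -1), (-2, -1), (-2, -2)])

Answer: (0,0) (0,1) (-1,1) (-1,0) (-1,-1) (-2,-1) (-2,-2)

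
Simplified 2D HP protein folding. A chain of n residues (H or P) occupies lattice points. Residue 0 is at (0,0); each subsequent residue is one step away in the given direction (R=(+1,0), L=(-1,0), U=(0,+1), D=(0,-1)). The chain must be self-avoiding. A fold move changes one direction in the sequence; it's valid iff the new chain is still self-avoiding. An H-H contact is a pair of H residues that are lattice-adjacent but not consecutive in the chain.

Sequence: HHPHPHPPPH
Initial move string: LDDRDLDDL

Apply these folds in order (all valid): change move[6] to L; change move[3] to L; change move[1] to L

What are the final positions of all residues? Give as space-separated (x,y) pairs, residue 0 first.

Answer: (0,0) (-1,0) (-2,0) (-2,-1) (-3,-1) (-3,-2) (-4,-2) (-5,-2) (-5,-3) (-6,-3)

Derivation:
Initial moves: LDDRDLDDL
Fold: move[6]->L => LDDRDLLDL (positions: [(0, 0), (-1, 0), (-1, -1), (-1, -2), (0, -2), (0, -3), (-1, -3), (-2, -3), (-2, -4), (-3, -4)])
Fold: move[3]->L => LDDLDLLDL (positions: [(0, 0), (-1, 0), (-1, -1), (-1, -2), (-2, -2), (-2, -3), (-3, -3), (-4, -3), (-4, -4), (-5, -4)])
Fold: move[1]->L => LLDLDLLDL (positions: [(0, 0), (-1, 0), (-2, 0), (-2, -1), (-3, -1), (-3, -2), (-4, -2), (-5, -2), (-5, -3), (-6, -3)])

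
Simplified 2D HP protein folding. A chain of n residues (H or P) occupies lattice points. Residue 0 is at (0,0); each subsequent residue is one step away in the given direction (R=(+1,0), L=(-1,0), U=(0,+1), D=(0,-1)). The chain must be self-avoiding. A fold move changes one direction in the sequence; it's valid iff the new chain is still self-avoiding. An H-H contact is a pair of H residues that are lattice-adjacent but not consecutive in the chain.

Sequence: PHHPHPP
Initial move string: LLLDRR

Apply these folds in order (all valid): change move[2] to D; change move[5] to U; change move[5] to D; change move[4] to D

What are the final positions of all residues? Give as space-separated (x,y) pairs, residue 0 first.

Answer: (0,0) (-1,0) (-2,0) (-2,-1) (-2,-2) (-2,-3) (-2,-4)

Derivation:
Initial moves: LLLDRR
Fold: move[2]->D => LLDDRR (positions: [(0, 0), (-1, 0), (-2, 0), (-2, -1), (-2, -2), (-1, -2), (0, -2)])
Fold: move[5]->U => LLDDRU (positions: [(0, 0), (-1, 0), (-2, 0), (-2, -1), (-2, -2), (-1, -2), (-1, -1)])
Fold: move[5]->D => LLDDRD (positions: [(0, 0), (-1, 0), (-2, 0), (-2, -1), (-2, -2), (-1, -2), (-1, -3)])
Fold: move[4]->D => LLDDDD (positions: [(0, 0), (-1, 0), (-2, 0), (-2, -1), (-2, -2), (-2, -3), (-2, -4)])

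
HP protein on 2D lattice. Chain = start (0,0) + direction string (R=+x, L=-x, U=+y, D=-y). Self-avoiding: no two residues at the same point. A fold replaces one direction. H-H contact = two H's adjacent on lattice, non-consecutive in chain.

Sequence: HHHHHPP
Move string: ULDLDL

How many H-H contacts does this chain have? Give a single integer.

Answer: 1

Derivation:
Positions: [(0, 0), (0, 1), (-1, 1), (-1, 0), (-2, 0), (-2, -1), (-3, -1)]
H-H contact: residue 0 @(0,0) - residue 3 @(-1, 0)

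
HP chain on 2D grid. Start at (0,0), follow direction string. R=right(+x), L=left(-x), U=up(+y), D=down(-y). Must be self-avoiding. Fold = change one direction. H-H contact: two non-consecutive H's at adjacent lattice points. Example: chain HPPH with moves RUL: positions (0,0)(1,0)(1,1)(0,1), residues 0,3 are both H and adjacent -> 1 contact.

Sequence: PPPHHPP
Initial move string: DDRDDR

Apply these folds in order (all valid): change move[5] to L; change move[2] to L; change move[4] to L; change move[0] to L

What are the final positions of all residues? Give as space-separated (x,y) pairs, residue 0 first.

Initial moves: DDRDDR
Fold: move[5]->L => DDRDDL (positions: [(0, 0), (0, -1), (0, -2), (1, -2), (1, -3), (1, -4), (0, -4)])
Fold: move[2]->L => DDLDDL (positions: [(0, 0), (0, -1), (0, -2), (-1, -2), (-1, -3), (-1, -4), (-2, -4)])
Fold: move[4]->L => DDLDLL (positions: [(0, 0), (0, -1), (0, -2), (-1, -2), (-1, -3), (-2, -3), (-3, -3)])
Fold: move[0]->L => LDLDLL (positions: [(0, 0), (-1, 0), (-1, -1), (-2, -1), (-2, -2), (-3, -2), (-4, -2)])

Answer: (0,0) (-1,0) (-1,-1) (-2,-1) (-2,-2) (-3,-2) (-4,-2)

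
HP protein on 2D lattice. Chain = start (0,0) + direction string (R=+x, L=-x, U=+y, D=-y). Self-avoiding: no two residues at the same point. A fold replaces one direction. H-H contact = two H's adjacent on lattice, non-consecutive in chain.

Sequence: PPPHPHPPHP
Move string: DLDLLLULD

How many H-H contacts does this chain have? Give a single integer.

Answer: 0

Derivation:
Positions: [(0, 0), (0, -1), (-1, -1), (-1, -2), (-2, -2), (-3, -2), (-4, -2), (-4, -1), (-5, -1), (-5, -2)]
No H-H contacts found.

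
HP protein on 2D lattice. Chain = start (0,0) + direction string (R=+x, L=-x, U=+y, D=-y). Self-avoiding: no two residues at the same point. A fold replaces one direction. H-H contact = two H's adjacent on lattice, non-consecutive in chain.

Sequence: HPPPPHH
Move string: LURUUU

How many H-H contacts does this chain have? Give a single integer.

Positions: [(0, 0), (-1, 0), (-1, 1), (0, 1), (0, 2), (0, 3), (0, 4)]
No H-H contacts found.

Answer: 0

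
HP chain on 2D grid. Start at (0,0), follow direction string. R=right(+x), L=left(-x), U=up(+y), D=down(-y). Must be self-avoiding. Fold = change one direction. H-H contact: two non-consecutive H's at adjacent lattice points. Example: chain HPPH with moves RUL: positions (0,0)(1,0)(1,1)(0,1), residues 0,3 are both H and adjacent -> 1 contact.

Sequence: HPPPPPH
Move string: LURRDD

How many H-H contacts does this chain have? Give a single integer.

Positions: [(0, 0), (-1, 0), (-1, 1), (0, 1), (1, 1), (1, 0), (1, -1)]
No H-H contacts found.

Answer: 0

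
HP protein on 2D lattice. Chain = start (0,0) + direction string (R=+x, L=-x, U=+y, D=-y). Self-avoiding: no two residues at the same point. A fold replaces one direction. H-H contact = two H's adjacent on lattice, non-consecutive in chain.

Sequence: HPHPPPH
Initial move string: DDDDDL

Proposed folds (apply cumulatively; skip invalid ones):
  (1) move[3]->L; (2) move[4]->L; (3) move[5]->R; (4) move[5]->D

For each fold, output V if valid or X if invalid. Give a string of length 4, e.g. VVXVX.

Answer: VVXV

Derivation:
Initial: DDDDDL -> [(0, 0), (0, -1), (0, -2), (0, -3), (0, -4), (0, -5), (-1, -5)]
Fold 1: move[3]->L => DDDLDL VALID
Fold 2: move[4]->L => DDDLLL VALID
Fold 3: move[5]->R => DDDLLR INVALID (collision), skipped
Fold 4: move[5]->D => DDDLLD VALID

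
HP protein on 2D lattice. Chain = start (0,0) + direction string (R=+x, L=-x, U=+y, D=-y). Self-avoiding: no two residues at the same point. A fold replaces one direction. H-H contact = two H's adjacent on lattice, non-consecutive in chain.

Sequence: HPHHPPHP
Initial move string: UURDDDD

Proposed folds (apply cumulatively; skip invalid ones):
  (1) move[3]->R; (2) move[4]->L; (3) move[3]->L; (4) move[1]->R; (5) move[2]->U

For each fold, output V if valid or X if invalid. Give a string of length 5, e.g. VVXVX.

Initial: UURDDDD -> [(0, 0), (0, 1), (0, 2), (1, 2), (1, 1), (1, 0), (1, -1), (1, -2)]
Fold 1: move[3]->R => UURRDDD VALID
Fold 2: move[4]->L => UURRLDD INVALID (collision), skipped
Fold 3: move[3]->L => UURLDDD INVALID (collision), skipped
Fold 4: move[1]->R => URRRDDD VALID
Fold 5: move[2]->U => URURDDD VALID

Answer: VXXVV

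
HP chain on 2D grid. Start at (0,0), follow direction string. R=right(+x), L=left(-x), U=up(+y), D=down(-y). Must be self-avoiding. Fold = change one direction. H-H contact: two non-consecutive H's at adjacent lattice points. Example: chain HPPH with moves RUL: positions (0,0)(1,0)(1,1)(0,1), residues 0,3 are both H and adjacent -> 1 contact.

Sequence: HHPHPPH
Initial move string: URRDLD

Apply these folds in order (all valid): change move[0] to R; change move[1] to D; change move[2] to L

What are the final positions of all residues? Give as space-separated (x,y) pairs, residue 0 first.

Answer: (0,0) (1,0) (1,-1) (0,-1) (0,-2) (-1,-2) (-1,-3)

Derivation:
Initial moves: URRDLD
Fold: move[0]->R => RRRDLD (positions: [(0, 0), (1, 0), (2, 0), (3, 0), (3, -1), (2, -1), (2, -2)])
Fold: move[1]->D => RDRDLD (positions: [(0, 0), (1, 0), (1, -1), (2, -1), (2, -2), (1, -2), (1, -3)])
Fold: move[2]->L => RDLDLD (positions: [(0, 0), (1, 0), (1, -1), (0, -1), (0, -2), (-1, -2), (-1, -3)])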